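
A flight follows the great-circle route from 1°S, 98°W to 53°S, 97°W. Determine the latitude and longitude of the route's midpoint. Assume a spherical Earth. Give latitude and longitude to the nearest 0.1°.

≈ 27.0°S, 97.6°W

Convert each endpoint to a unit vector on the sphere (x = cos φ cos λ, y = cos φ sin λ, z = sin φ).
The central angle between the endpoints is δ = arccos(p₁·p₂) ≈ 0.908 rad (52.0°).
Interpolate at f = 1/2 with slerp weights a = sin((1−f)δ)/sin δ ≈ 0.556, b = sin(fδ)/sin δ ≈ 0.556.
p = a·p₁ + b·p₂ ≈ (-0.118, -0.883, -0.454); φ = arcsin(p_z) ≈ -27.00°, λ = atan2(p_y, p_x) ≈ -97.62°.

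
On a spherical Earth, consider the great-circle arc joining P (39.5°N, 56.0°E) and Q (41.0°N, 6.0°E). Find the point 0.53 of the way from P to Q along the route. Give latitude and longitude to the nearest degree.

≈ (43°N, 30°E)

Write both endpoints as unit vectors p₁, p₂ with components (cos φ cos λ, cos φ sin λ, sin φ).
The central angle between the endpoints is δ = arccos(p₁·p₂) ≈ 0.657 rad (37.7°).
Interpolate at f = 0.53 with slerp weights a = sin((1−f)δ)/sin δ ≈ 0.498, b = sin(fδ)/sin δ ≈ 0.559.
p = a·p₁ + b·p₂ ≈ (0.634, 0.362, 0.683); φ = arcsin(p_z) ≈ 43.08°, λ = atan2(p_y, p_x) ≈ 29.75°.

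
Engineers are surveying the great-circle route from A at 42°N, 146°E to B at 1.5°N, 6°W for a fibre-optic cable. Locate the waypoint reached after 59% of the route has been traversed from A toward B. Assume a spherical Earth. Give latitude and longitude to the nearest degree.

From cos δ = sin φ₁ sin φ₂ + cos φ₁ cos φ₂ cos Δλ, the central angle is δ ≈ 2.263 rad (129.7°).
Interpolate at f = 0.59 with slerp weights a = sin((1−f)δ)/sin δ ≈ 1.040, b = sin(fδ)/sin δ ≈ 1.263.
p = a·p₁ + b·p₂ ≈ (0.615, 0.300, 0.729); φ = arcsin(p_z) ≈ 46.79°, λ = atan2(p_y, p_x) ≈ 26.00°.

≈ 47°N, 26°E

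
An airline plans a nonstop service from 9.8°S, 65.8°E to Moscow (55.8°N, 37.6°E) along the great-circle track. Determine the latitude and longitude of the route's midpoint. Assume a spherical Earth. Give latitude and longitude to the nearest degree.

≈ 24°N, 56°E

Convert each endpoint to a unit vector on the sphere (x = cos φ cos λ, y = cos φ sin λ, z = sin φ).
The central angle between the endpoints is δ = arccos(p₁·p₂) ≈ 1.216 rad (69.7°).
Interpolate at f = 1/2 with slerp weights a = sin((1−f)δ)/sin δ ≈ 0.609, b = sin(fδ)/sin δ ≈ 0.609.
p = a·p₁ + b·p₂ ≈ (0.517, 0.756, 0.400); φ = arcsin(p_z) ≈ 23.59°, λ = atan2(p_y, p_x) ≈ 55.63°.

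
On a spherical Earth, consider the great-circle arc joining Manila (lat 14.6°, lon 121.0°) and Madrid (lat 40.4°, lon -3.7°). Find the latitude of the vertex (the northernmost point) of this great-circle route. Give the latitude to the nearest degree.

≈ 51°

The great circle lies in the plane with unit normal n̂ = (p₁ × p₂)/|p₁ × p₂|.
Here n̂_z ≈ -0.627; the vertex latitude is φ_max = arccos|n̂_z| ≈ 51.2°.
Check via Clairaut: cos φ_max = |cos φ₁| · sin C = cos(14.6°)·sin(40.4°) ≈ 0.627, again giving ≈ 51.2°.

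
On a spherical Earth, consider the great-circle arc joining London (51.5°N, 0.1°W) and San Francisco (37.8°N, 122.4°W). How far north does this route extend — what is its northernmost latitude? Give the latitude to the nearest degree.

≈ 65°N

The great circle lies in the plane with unit normal n̂ = (p₁ × p₂)/|p₁ × p₂|.
Here n̂_z ≈ -0.426; the vertex latitude is φ_max = arccos|n̂_z| ≈ 64.8°.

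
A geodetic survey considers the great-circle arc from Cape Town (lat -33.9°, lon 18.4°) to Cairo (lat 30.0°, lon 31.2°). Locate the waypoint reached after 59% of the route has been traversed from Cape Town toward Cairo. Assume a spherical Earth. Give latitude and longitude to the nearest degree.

Convert each endpoint to a unit vector on the sphere (x = cos φ cos λ, y = cos φ sin λ, z = sin φ).
The central angle between the endpoints is δ = arccos(p₁·p₂) ≈ 1.135 rad (65.0°).
Interpolate at f = 0.59 with slerp weights a = sin((1−f)δ)/sin δ ≈ 0.495, b = sin(fδ)/sin δ ≈ 0.685.
p = a·p₁ + b·p₂ ≈ (0.897, 0.437, 0.066); φ = arcsin(p_z) ≈ 3.80°, λ = atan2(p_y, p_x) ≈ 25.97°.

≈ lat 4°, lon 26°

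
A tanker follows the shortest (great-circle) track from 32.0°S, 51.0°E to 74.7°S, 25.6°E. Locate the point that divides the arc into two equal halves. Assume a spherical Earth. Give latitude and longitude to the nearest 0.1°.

≈ 53.8°S, 45.1°E

Convert each endpoint to a unit vector on the sphere (x = cos φ cos λ, y = cos φ sin λ, z = sin φ).
The central angle between the endpoints is δ = arccos(p₁·p₂) ≈ 0.777 rad (44.5°).
Interpolate at f = 1/2 with slerp weights a = sin((1−f)δ)/sin δ ≈ 0.540, b = sin(fδ)/sin δ ≈ 0.540.
p = a·p₁ + b·p₂ ≈ (0.417, 0.418, -0.807); φ = arcsin(p_z) ≈ -53.84°, λ = atan2(p_y, p_x) ≈ 45.05°.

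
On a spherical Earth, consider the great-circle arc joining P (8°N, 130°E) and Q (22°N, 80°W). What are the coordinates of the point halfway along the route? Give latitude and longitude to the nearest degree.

Write both endpoints as unit vectors p₁, p₂ with components (cos φ cos λ, cos φ sin λ, sin φ).
The central angle between the endpoints is δ = arccos(p₁·p₂) ≈ 2.408 rad (138.0°).
Interpolate at f = 1/2 with slerp weights a = sin((1−f)δ)/sin δ ≈ 1.395, b = sin(fδ)/sin δ ≈ 1.395.
p = a·p₁ + b·p₂ ≈ (-0.663, -0.216, 0.717); φ = arcsin(p_z) ≈ 45.78°, λ = atan2(p_y, p_x) ≈ -162.00°.

≈ (46°N, 162°W)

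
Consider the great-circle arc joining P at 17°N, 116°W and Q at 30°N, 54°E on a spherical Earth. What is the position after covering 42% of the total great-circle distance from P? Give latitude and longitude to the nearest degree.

Write both endpoints as unit vectors p₁, p₂ with components (cos φ cos λ, cos φ sin λ, sin φ).
The central angle between the endpoints is δ = arccos(p₁·p₂) ≈ 2.304 rad (132.0°).
Interpolate at f = 0.42 with slerp weights a = sin((1−f)δ)/sin δ ≈ 1.309, b = sin(fδ)/sin δ ≈ 1.109.
p = a·p₁ + b·p₂ ≈ (0.015, -0.349, 0.937); φ = arcsin(p_z) ≈ 69.58°, λ = atan2(p_y, p_x) ≈ -87.46°.

≈ 70°N, 87°W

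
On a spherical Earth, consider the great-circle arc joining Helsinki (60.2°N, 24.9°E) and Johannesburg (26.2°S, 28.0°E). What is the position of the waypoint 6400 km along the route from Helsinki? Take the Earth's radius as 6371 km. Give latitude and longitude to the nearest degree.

The haversine formula gives a central angle δ ≈ 1.509 rad (86.4°) between the endpoints. The total great-circle distance is δ·R ≈ 1.509 × 6371 ≈ 9611 km, so the target fraction is f = 6400/9611 ≈ 0.666.
Interpolate at f ≈ 0.666 with slerp weights a = sin((1−f)δ)/sin δ ≈ 0.484, b = sin(fδ)/sin δ ≈ 0.846.
p = a·p₁ + b·p₂ ≈ (0.888, 0.457, 0.047); φ = arcsin(p_z) ≈ 2.67°, λ = atan2(p_y, p_x) ≈ 27.25°.

≈ 3°N, 27°E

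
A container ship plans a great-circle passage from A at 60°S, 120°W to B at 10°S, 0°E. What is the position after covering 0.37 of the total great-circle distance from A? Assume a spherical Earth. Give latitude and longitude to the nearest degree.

Write both endpoints as unit vectors p₁, p₂ with components (cos φ cos λ, cos φ sin λ, sin φ).
The central angle between the endpoints is δ = arccos(p₁·p₂) ≈ 1.667 rad (95.5°).
Interpolate at f = 0.37 with slerp weights a = sin((1−f)δ)/sin δ ≈ 0.871, b = sin(fδ)/sin δ ≈ 0.581.
p = a·p₁ + b·p₂ ≈ (0.354, -0.377, -0.856); φ = arcsin(p_z) ≈ -58.83°, λ = atan2(p_y, p_x) ≈ -46.80°.

≈ 59°S, 47°W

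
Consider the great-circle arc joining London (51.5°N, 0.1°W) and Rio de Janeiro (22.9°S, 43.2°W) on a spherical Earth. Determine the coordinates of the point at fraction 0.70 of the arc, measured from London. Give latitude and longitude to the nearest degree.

≈ 0°N, 33°W

Write both endpoints as unit vectors p₁, p₂ with components (cos φ cos λ, cos φ sin λ, sin φ).
The central angle between the endpoints is δ = arccos(p₁·p₂) ≈ 1.456 rad (83.4°).
Interpolate at f = 0.70 with slerp weights a = sin((1−f)δ)/sin δ ≈ 0.426, b = sin(fδ)/sin δ ≈ 0.857.
p = a·p₁ + b·p₂ ≈ (0.841, -0.541, -0.000); φ = arcsin(p_z) ≈ -0.02°, λ = atan2(p_y, p_x) ≈ -32.76°.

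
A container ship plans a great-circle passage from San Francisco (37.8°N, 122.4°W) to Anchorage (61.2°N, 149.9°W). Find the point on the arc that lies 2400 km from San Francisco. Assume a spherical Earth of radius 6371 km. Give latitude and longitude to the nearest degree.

Convert each endpoint to a unit vector on the sphere (x = cos φ cos λ, y = cos φ sin λ, z = sin φ).
The central angle between the endpoints is δ = arccos(p₁·p₂) ≈ 0.506 rad (29.0°). The total great-circle distance is δ·R ≈ 0.506 × 6371 ≈ 3223 km, so the target fraction is f = 2400/3223 ≈ 0.745.
Interpolate at f ≈ 0.745 with slerp weights a = sin((1−f)δ)/sin δ ≈ 0.266, b = sin(fδ)/sin δ ≈ 0.759.
p = a·p₁ + b·p₂ ≈ (-0.429, -0.361, 0.828); φ = arcsin(p_z) ≈ 55.91°, λ = atan2(p_y, p_x) ≈ -139.93°.

≈ 56°N, 140°W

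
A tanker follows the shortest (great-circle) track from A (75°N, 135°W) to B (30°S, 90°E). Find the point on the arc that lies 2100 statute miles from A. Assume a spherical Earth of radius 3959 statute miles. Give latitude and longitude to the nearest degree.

From cos δ = sin φ₁ sin φ₂ + cos φ₁ cos φ₂ cos Δλ, the central angle is δ ≈ 2.267 rad (129.9°). The total great-circle distance is δ·R ≈ 2.267 × 3959 ≈ 8976 mi, so the target fraction is f = 2100/8976 ≈ 0.234.
Interpolate at f ≈ 0.234 with slerp weights a = sin((1−f)δ)/sin δ ≈ 1.286, b = sin(fδ)/sin δ ≈ 0.659.
p = a·p₁ + b·p₂ ≈ (-0.235, 0.336, 0.912); φ = arcsin(p_z) ≈ 65.79°, λ = atan2(p_y, p_x) ≈ 125.02°.

≈ (66°N, 125°E)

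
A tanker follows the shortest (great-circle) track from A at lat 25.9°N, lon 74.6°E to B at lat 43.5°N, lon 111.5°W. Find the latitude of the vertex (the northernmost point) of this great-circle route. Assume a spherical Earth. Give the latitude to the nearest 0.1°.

≈ 85.8°N

The great circle lies in the plane with unit normal n̂ = (p₁ × p₂)/|p₁ × p₂|.
Here n̂_z ≈ +0.074; the vertex latitude is φ_max = arccos|n̂_z| ≈ 85.8°.
Check via Clairaut: cos φ_max = |cos φ₁| · sin C = cos(25.9°)·sin(4.7°) ≈ 0.074, again giving ≈ 85.8°.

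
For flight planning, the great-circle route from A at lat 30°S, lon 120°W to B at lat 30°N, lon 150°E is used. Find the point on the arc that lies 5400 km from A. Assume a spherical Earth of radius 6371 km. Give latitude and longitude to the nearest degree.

≈ lat 2°S, lon 162°W

Convert each endpoint to a unit vector on the sphere (x = cos φ cos λ, y = cos φ sin λ, z = sin φ).
The central angle between the endpoints is δ = arccos(p₁·p₂) ≈ 1.823 rad (104.5°). The total great-circle distance is δ·R ≈ 1.823 × 6371 ≈ 11617 km, so the target fraction is f = 5400/11617 ≈ 0.465.
Interpolate at f ≈ 0.465 with slerp weights a = sin((1−f)δ)/sin δ ≈ 0.855, b = sin(fδ)/sin δ ≈ 0.774.
p = a·p₁ + b·p₂ ≈ (-0.951, -0.306, -0.041); φ = arcsin(p_z) ≈ -2.32°, λ = atan2(p_y, p_x) ≈ -162.15°.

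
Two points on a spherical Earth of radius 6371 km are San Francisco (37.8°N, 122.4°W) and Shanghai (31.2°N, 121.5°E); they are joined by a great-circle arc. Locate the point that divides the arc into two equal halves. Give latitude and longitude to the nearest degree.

≈ 52°N, 176°E

Convert each endpoint to a unit vector on the sphere (x = cos φ cos λ, y = cos φ sin λ, z = sin φ).
The central angle between the endpoints is δ = arccos(p₁·p₂) ≈ 1.551 rad (88.8°).
Interpolate at f = 1/2 with slerp weights a = sin((1−f)δ)/sin δ ≈ 0.700, b = sin(fδ)/sin δ ≈ 0.700.
p = a·p₁ + b·p₂ ≈ (-0.609, 0.044, 0.792); φ = arcsin(p_z) ≈ 52.35°, λ = atan2(p_y, p_x) ≈ 175.91°.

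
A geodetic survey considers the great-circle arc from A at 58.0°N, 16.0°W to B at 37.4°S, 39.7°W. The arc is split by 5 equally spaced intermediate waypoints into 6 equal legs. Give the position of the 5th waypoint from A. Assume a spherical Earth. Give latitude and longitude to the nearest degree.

≈ 21°S, 36°W

The haversine formula gives a central angle δ ≈ 1.701 rad (97.4°) between the endpoints.
Interpolate at f = 5/6 with slerp weights a = sin((1−f)δ)/sin δ ≈ 0.282, b = sin(fδ)/sin δ ≈ 0.997.
p = a·p₁ + b·p₂ ≈ (0.753, -0.547, -0.366); φ = arcsin(p_z) ≈ -21.48°, λ = atan2(p_y, p_x) ≈ -36.00°.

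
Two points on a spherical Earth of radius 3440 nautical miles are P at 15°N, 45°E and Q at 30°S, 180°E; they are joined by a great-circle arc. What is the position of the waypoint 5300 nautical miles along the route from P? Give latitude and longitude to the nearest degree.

≈ 26°S, 125°E

The haversine formula gives a central angle δ ≈ 2.376 rad (136.1°) between the endpoints. The total great-circle distance is δ·R ≈ 2.376 × 3440 ≈ 8173 nmi, so the target fraction is f = 5300/8173 ≈ 0.648.
Interpolate at f ≈ 0.648 with slerp weights a = sin((1−f)δ)/sin δ ≈ 1.070, b = sin(fδ)/sin δ ≈ 1.442.
p = a·p₁ + b·p₂ ≈ (-0.518, 0.731, -0.444); φ = arcsin(p_z) ≈ -26.38°, λ = atan2(p_y, p_x) ≈ 125.35°.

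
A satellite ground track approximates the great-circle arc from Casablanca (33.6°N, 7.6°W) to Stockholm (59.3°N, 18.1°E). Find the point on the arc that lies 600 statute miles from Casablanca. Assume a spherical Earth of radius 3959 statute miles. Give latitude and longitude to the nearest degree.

From cos δ = sin φ₁ sin φ₂ + cos φ₁ cos φ₂ cos Δλ, the central angle is δ ≈ 0.537 rad (30.8°). The total great-circle distance is δ·R ≈ 0.537 × 3959 ≈ 2128 mi, so the target fraction is f = 600/2128 ≈ 0.282.
Interpolate at f ≈ 0.282 with slerp weights a = sin((1−f)δ)/sin δ ≈ 0.735, b = sin(fδ)/sin δ ≈ 0.295.
p = a·p₁ + b·p₂ ≈ (0.750, -0.034, 0.660); φ = arcsin(p_z) ≈ 41.33°, λ = atan2(p_y, p_x) ≈ -2.61°.

≈ (41°N, 3°W)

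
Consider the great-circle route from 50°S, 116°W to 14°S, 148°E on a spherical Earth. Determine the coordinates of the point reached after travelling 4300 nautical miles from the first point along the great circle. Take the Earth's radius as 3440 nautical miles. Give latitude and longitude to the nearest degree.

≈ 23°S, 156°E

Write both endpoints as unit vectors p₁, p₂ with components (cos φ cos λ, cos φ sin λ, sin φ).
The central angle between the endpoints is δ = arccos(p₁·p₂) ≈ 1.450 rad (83.1°). The total great-circle distance is δ·R ≈ 1.450 × 3440 ≈ 4989 nmi, so the target fraction is f = 4300/4989 ≈ 0.862.
Interpolate at f ≈ 0.862 with slerp weights a = sin((1−f)δ)/sin δ ≈ 0.200, b = sin(fδ)/sin δ ≈ 0.956.
p = a·p₁ + b·p₂ ≈ (-0.843, 0.376, -0.385); φ = arcsin(p_z) ≈ -22.63°, λ = atan2(p_y, p_x) ≈ 155.98°.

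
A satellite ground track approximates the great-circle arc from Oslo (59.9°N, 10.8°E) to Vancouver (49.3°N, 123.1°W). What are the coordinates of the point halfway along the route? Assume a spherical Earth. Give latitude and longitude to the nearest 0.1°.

≈ (73.8°N, 73.2°W)

The haversine formula gives a central angle δ ≈ 1.127 rad (64.6°) between the endpoints.
Interpolate at f = 1/2 with slerp weights a = sin((1−f)δ)/sin δ ≈ 0.591, b = sin(fδ)/sin δ ≈ 0.591.
p = a·p₁ + b·p₂ ≈ (0.081, -0.268, 0.960); φ = arcsin(p_z) ≈ 73.77°, λ = atan2(p_y, p_x) ≈ -73.20°.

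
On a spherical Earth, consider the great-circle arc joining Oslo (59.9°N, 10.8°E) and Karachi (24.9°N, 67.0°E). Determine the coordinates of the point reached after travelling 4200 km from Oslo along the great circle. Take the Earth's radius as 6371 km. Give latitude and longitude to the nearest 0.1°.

Convert each endpoint to a unit vector on the sphere (x = cos φ cos λ, y = cos φ sin λ, z = sin φ).
The central angle between the endpoints is δ = arccos(p₁·p₂) ≈ 0.905 rad (51.9°). The total great-circle distance is δ·R ≈ 0.905 × 6371 ≈ 5769 km, so the target fraction is f = 4200/5769 ≈ 0.728.
Interpolate at f ≈ 0.728 with slerp weights a = sin((1−f)δ)/sin δ ≈ 0.310, b = sin(fδ)/sin δ ≈ 0.779.
p = a·p₁ + b·p₂ ≈ (0.429, 0.679, 0.596); φ = arcsin(p_z) ≈ 36.57°, λ = atan2(p_y, p_x) ≈ 57.75°.

≈ 36.6°N, 57.7°E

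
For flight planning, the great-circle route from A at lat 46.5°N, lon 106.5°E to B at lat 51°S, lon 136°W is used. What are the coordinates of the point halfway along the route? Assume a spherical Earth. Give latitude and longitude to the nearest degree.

The haversine formula gives a central angle δ ≈ 2.440 rad (139.8°) between the endpoints.
Interpolate at f = 1/2 with slerp weights a = sin((1−f)δ)/sin δ ≈ 1.455, b = sin(fδ)/sin δ ≈ 1.455.
p = a·p₁ + b·p₂ ≈ (-0.943, 0.324, -0.075); φ = arcsin(p_z) ≈ -4.32°, λ = atan2(p_y, p_x) ≈ 161.03°.

≈ lat 4°S, lon 161°E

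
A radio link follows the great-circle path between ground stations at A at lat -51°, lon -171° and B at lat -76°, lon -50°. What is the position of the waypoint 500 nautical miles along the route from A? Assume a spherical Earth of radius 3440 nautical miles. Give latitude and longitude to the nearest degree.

≈ lat -59°, lon -166°

Write both endpoints as unit vectors p₁, p₂ with components (cos φ cos λ, cos φ sin λ, sin φ).
The central angle between the endpoints is δ = arccos(p₁·p₂) ≈ 0.829 rad (47.5°). The total great-circle distance is δ·R ≈ 0.829 × 3440 ≈ 2852 nmi, so the target fraction is f = 500/2852 ≈ 0.175.
Interpolate at f ≈ 0.175 with slerp weights a = sin((1−f)δ)/sin δ ≈ 0.857, b = sin(fδ)/sin δ ≈ 0.196.
p = a·p₁ + b·p₂ ≈ (-0.502, -0.121, -0.856); φ = arcsin(p_z) ≈ -58.92°, λ = atan2(p_y, p_x) ≈ -166.47°.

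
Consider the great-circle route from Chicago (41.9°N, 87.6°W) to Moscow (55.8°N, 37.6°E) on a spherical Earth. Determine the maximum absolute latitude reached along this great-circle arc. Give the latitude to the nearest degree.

The great circle lies in the plane with unit normal n̂ = (p₁ × p₂)/|p₁ × p₂|.
Here n̂_z ≈ +0.360; the vertex latitude is φ_max = arccos|n̂_z| ≈ 68.9°.
Check via Clairaut: cos φ_max = |cos φ₁| · sin C = cos(41.9°)·sin(28.9°) ≈ 0.360, again giving ≈ 68.9°.

≈ 69°N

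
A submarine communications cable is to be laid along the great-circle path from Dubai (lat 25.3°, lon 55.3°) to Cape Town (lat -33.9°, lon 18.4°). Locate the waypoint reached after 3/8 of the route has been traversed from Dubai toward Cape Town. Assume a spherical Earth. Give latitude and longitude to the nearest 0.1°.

The haversine formula gives a central angle δ ≈ 1.201 rad (68.8°) between the endpoints.
Interpolate at f = 3/8 with slerp weights a = sin((1−f)δ)/sin δ ≈ 0.731, b = sin(fδ)/sin δ ≈ 0.467.
p = a·p₁ + b·p₂ ≈ (0.744, 0.666, 0.052); φ = arcsin(p_z) ≈ 2.99°, λ = atan2(p_y, p_x) ≈ 41.83°.

≈ lat 3.0°, lon 41.8°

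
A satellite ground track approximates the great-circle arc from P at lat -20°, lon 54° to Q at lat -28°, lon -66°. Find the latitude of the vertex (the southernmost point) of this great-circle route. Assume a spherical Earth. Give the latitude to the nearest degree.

≈ -42°

The great circle lies in the plane with unit normal n̂ = (p₁ × p₂)/|p₁ × p₂|.
Here n̂_z ≈ -0.743; the vertex latitude is φ_max = arccos|n̂_z| ≈ 42.0°.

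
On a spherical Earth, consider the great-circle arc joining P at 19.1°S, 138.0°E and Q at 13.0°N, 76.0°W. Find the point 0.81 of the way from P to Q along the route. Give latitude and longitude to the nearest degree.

≈ 5°N, 103°W

Convert each endpoint to a unit vector on the sphere (x = cos φ cos λ, y = cos φ sin λ, z = sin φ).
The central angle between the endpoints is δ = arccos(p₁·p₂) ≈ 2.562 rad (146.8°).
Interpolate at f = 0.81 with slerp weights a = sin((1−f)δ)/sin δ ≈ 0.855, b = sin(fδ)/sin δ ≈ 1.599.
p = a·p₁ + b·p₂ ≈ (-0.223, -0.971, 0.080); φ = arcsin(p_z) ≈ 4.59°, λ = atan2(p_y, p_x) ≈ -102.95°.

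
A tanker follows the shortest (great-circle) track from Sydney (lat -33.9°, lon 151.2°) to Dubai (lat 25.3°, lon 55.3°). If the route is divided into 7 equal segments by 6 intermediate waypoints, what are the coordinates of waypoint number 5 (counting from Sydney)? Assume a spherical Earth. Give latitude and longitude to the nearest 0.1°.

≈ lat 7.9°, lon 82.2°

From cos δ = sin φ₁ sin φ₂ + cos φ₁ cos φ₂ cos Δλ, the central angle is δ ≈ 1.892 rad (108.4°).
Interpolate at f = 5/7 with slerp weights a = sin((1−f)δ)/sin δ ≈ 0.542, b = sin(fδ)/sin δ ≈ 1.029.
p = a·p₁ + b·p₂ ≈ (0.135, 0.981, 0.137); φ = arcsin(p_z) ≈ 7.88°, λ = atan2(p_y, p_x) ≈ 82.17°.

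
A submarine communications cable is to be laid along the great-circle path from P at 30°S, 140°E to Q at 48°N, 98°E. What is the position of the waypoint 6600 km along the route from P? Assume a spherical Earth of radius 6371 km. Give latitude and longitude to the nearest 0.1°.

From cos δ = sin φ₁ sin φ₂ + cos φ₁ cos φ₂ cos Δλ, the central angle is δ ≈ 1.512 rad (86.6°). The total great-circle distance is δ·R ≈ 1.512 × 6371 ≈ 9631 km, so the target fraction is f = 6600/9631 ≈ 0.685.
Interpolate at f ≈ 0.685 with slerp weights a = sin((1−f)δ)/sin δ ≈ 0.459, b = sin(fδ)/sin δ ≈ 0.862.
p = a·p₁ + b·p₂ ≈ (-0.385, 0.826, 0.411); φ = arcsin(p_z) ≈ 24.27°, λ = atan2(p_y, p_x) ≈ 114.96°.

≈ 24.3°N, 115.0°E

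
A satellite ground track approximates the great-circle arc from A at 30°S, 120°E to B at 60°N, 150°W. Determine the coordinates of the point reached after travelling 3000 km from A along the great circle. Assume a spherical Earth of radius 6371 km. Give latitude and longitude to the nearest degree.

The haversine formula gives a central angle δ ≈ 2.019 rad (115.7°) between the endpoints. The total great-circle distance is δ·R ≈ 2.019 × 6371 ≈ 12861 km, so the target fraction is f = 3000/12861 ≈ 0.233.
Interpolate at f ≈ 0.233 with slerp weights a = sin((1−f)δ)/sin δ ≈ 1.109, b = sin(fδ)/sin δ ≈ 0.503.
p = a·p₁ + b·p₂ ≈ (-0.698, 0.706, -0.119); φ = arcsin(p_z) ≈ -6.82°, λ = atan2(p_y, p_x) ≈ 134.68°.

≈ 7°S, 135°E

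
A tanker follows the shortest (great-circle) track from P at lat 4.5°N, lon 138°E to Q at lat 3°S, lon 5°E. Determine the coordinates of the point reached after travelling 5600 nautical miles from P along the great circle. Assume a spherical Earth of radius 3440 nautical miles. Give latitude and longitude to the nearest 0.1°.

≈ lat 0.2°S, lon 44.7°E

Convert each endpoint to a unit vector on the sphere (x = cos φ cos λ, y = cos φ sin λ, z = sin φ).
The central angle between the endpoints is δ = arccos(p₁·p₂) ≈ 2.323 rad (133.1°). The total great-circle distance is δ·R ≈ 2.323 × 3440 ≈ 7990 nmi, so the target fraction is f = 5600/7990 ≈ 0.701.
Interpolate at f ≈ 0.701 with slerp weights a = sin((1−f)δ)/sin δ ≈ 0.877, b = sin(fδ)/sin δ ≈ 1.367.
p = a·p₁ + b·p₂ ≈ (0.710, 0.704, -0.003); φ = arcsin(p_z) ≈ -0.16°, λ = atan2(p_y, p_x) ≈ 44.73°.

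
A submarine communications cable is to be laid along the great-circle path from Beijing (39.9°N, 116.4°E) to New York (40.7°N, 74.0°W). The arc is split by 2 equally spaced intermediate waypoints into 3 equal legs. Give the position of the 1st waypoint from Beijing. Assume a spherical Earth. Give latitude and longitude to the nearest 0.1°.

Convert each endpoint to a unit vector on the sphere (x = cos φ cos λ, y = cos φ sin λ, z = sin φ).
The central angle between the endpoints is δ = arccos(p₁·p₂) ≈ 1.725 rad (98.8°).
Interpolate at f = 1/3 with slerp weights a = sin((1−f)δ)/sin δ ≈ 0.924, b = sin(fδ)/sin δ ≈ 0.550.
p = a·p₁ + b·p₂ ≈ (-0.200, 0.234, 0.952); φ = arcsin(p_z) ≈ 72.08°, λ = atan2(p_y, p_x) ≈ 130.57°.

≈ 72.1°N, 130.6°E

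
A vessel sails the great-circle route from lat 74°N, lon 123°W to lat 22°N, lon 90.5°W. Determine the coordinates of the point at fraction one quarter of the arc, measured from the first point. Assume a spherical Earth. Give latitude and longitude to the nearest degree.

The haversine formula gives a central angle δ ≈ 0.957 rad (54.9°) between the endpoints.
Interpolate at f = 1/4 with slerp weights a = sin((1−f)δ)/sin δ ≈ 0.805, b = sin(fδ)/sin δ ≈ 0.290.
p = a·p₁ + b·p₂ ≈ (-0.123, -0.455, 0.882); φ = arcsin(p_z) ≈ 61.89°, λ = atan2(p_y, p_x) ≈ -105.15°.

≈ lat 62°N, lon 105°W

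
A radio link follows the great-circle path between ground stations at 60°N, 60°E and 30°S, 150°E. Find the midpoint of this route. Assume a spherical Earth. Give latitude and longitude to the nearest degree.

≈ 20°N, 120°E

Convert each endpoint to a unit vector on the sphere (x = cos φ cos λ, y = cos φ sin λ, z = sin φ).
The central angle between the endpoints is δ = arccos(p₁·p₂) ≈ 2.019 rad (115.7°).
Interpolate at f = 1/2 with slerp weights a = sin((1−f)δ)/sin δ ≈ 0.939, b = sin(fδ)/sin δ ≈ 0.939.
p = a·p₁ + b·p₂ ≈ (-0.470, 0.813, 0.344); φ = arcsin(p_z) ≈ 20.10°, λ = atan2(p_y, p_x) ≈ 120.00°.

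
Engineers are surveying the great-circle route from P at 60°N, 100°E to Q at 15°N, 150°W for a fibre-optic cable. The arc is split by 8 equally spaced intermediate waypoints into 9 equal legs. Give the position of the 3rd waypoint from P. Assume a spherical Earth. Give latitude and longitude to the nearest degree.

≈ 59°N, 159°E

Convert each endpoint to a unit vector on the sphere (x = cos φ cos λ, y = cos φ sin λ, z = sin φ).
The central angle between the endpoints is δ = arccos(p₁·p₂) ≈ 1.512 rad (86.6°).
Interpolate at f = 3/9 with slerp weights a = sin((1−f)δ)/sin δ ≈ 0.847, b = sin(fδ)/sin δ ≈ 0.484.
p = a·p₁ + b·p₂ ≈ (-0.478, 0.184, 0.859); φ = arcsin(p_z) ≈ 59.19°, λ = atan2(p_y, p_x) ≈ 159.00°.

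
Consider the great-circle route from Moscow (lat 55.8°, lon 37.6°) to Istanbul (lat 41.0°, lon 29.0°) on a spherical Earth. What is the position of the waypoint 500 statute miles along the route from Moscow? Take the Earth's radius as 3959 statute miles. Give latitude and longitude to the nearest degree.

≈ lat 49°, lon 33°

From cos δ = sin φ₁ sin φ₂ + cos φ₁ cos φ₂ cos Δλ, the central angle is δ ≈ 0.276 rad (15.8°). The total great-circle distance is δ·R ≈ 0.276 × 3959 ≈ 1094 mi, so the target fraction is f = 500/1094 ≈ 0.457.
Interpolate at f ≈ 0.457 with slerp weights a = sin((1−f)δ)/sin δ ≈ 0.548, b = sin(fδ)/sin δ ≈ 0.462.
p = a·p₁ + b·p₂ ≈ (0.549, 0.357, 0.756); φ = arcsin(p_z) ≈ 49.12°, λ = atan2(p_y, p_x) ≈ 33.03°.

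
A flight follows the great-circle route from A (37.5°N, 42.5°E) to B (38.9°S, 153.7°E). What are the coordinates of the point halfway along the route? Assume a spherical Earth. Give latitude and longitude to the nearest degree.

≈ (1°S, 97°E)

Write both endpoints as unit vectors p₁, p₂ with components (cos φ cos λ, cos φ sin λ, sin φ).
The central angle between the endpoints is δ = arccos(p₁·p₂) ≈ 2.221 rad (127.3°).
Interpolate at f = 1/2 with slerp weights a = sin((1−f)δ)/sin δ ≈ 1.126, b = sin(fδ)/sin δ ≈ 1.126.
p = a·p₁ + b·p₂ ≈ (-0.127, 0.992, -0.022); φ = arcsin(p_z) ≈ -1.24°, λ = atan2(p_y, p_x) ≈ 97.30°.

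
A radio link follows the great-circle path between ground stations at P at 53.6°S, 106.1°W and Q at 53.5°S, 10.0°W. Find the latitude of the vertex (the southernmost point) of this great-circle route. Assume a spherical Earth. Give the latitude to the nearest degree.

≈ 64°S

The great circle lies in the plane with unit normal n̂ = (p₁ × p₂)/|p₁ × p₂|.
Here n̂_z ≈ +0.443; the vertex latitude is φ_max = arccos|n̂_z| ≈ 63.7°.
Check via Clairaut: cos φ_max = |cos φ₁| · sin C = cos(53.6°)·sin(131.8°) ≈ 0.443, again giving ≈ 63.7°.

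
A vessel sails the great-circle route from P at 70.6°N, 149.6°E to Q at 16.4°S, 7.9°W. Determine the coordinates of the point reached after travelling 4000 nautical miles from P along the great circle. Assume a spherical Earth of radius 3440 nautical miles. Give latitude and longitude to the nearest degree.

Write both endpoints as unit vectors p₁, p₂ with components (cos φ cos λ, cos φ sin λ, sin φ).
The central angle between the endpoints is δ = arccos(p₁·p₂) ≈ 2.166 rad (124.1°). The total great-circle distance is δ·R ≈ 2.166 × 3440 ≈ 7451 nmi, so the target fraction is f = 4000/7451 ≈ 0.537.
Interpolate at f ≈ 0.537 with slerp weights a = sin((1−f)δ)/sin δ ≈ 1.018, b = sin(fδ)/sin δ ≈ 1.109.
p = a·p₁ + b·p₂ ≈ (0.762, 0.025, 0.648); φ = arcsin(p_z) ≈ 40.36°, λ = atan2(p_y, p_x) ≈ 1.88°.

≈ 40°N, 2°E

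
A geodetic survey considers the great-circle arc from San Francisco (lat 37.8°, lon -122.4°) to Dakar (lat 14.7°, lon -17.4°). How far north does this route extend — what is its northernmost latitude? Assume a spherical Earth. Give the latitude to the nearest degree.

≈ 42°

The great circle lies in the plane with unit normal n̂ = (p₁ × p₂)/|p₁ × p₂|.
Here n̂_z ≈ +0.739; the vertex latitude is φ_max = arccos|n̂_z| ≈ 42.4°.
Check via Clairaut: cos φ_max = |cos φ₁| · sin C = cos(37.8°)·sin(69.3°) ≈ 0.739, again giving ≈ 42.4°.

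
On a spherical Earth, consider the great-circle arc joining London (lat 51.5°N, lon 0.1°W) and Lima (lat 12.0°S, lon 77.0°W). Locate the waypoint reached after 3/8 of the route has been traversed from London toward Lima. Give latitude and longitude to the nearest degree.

Write both endpoints as unit vectors p₁, p₂ with components (cos φ cos λ, cos φ sin λ, sin φ).
The central angle between the endpoints is δ = arccos(p₁·p₂) ≈ 1.596 rad (91.4°).
Interpolate at f = 3/8 with slerp weights a = sin((1−f)δ)/sin δ ≈ 0.840, b = sin(fδ)/sin δ ≈ 0.563.
p = a·p₁ + b·p₂ ≈ (0.647, -0.538, 0.540); φ = arcsin(p_z) ≈ 32.71°, λ = atan2(p_y, p_x) ≈ -39.74°.

≈ lat 33°N, lon 40°W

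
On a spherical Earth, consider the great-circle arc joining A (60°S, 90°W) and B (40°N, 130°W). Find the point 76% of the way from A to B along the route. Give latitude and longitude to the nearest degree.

Convert each endpoint to a unit vector on the sphere (x = cos φ cos λ, y = cos φ sin λ, z = sin φ).
The central angle between the endpoints is δ = arccos(p₁·p₂) ≈ 1.837 rad (105.3°).
Interpolate at f = 0.76 with slerp weights a = sin((1−f)δ)/sin δ ≈ 0.442, b = sin(fδ)/sin δ ≈ 1.021.
p = a·p₁ + b·p₂ ≈ (-0.503, -0.820, 0.273); φ = arcsin(p_z) ≈ 15.85°, λ = atan2(p_y, p_x) ≈ -121.50°.

≈ (16°N, 122°W)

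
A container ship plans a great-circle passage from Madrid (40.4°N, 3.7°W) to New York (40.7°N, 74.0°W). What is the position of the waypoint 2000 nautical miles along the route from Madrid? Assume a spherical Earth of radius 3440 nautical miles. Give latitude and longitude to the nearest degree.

Convert each endpoint to a unit vector on the sphere (x = cos φ cos λ, y = cos φ sin λ, z = sin φ).
The central angle between the endpoints is δ = arccos(p₁·p₂) ≈ 0.906 rad (51.9°). The total great-circle distance is δ·R ≈ 0.906 × 3440 ≈ 3115 nmi, so the target fraction is f = 2000/3115 ≈ 0.642.
Interpolate at f ≈ 0.642 with slerp weights a = sin((1−f)δ)/sin δ ≈ 0.405, b = sin(fδ)/sin δ ≈ 0.698.
p = a·p₁ + b·p₂ ≈ (0.454, -0.529, 0.718); φ = arcsin(p_z) ≈ 45.85°, λ = atan2(p_y, p_x) ≈ -49.37°.

≈ 46°N, 49°W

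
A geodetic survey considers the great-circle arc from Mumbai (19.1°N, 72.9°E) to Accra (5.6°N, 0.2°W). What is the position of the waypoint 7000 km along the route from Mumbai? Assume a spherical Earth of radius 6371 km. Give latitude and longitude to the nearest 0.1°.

≈ (8.4°N, 8.7°E)

The haversine formula gives a central angle δ ≈ 1.261 rad (72.2°) between the endpoints. The total great-circle distance is δ·R ≈ 1.261 × 6371 ≈ 8031 km, so the target fraction is f = 7000/8031 ≈ 0.872.
Interpolate at f ≈ 0.872 with slerp weights a = sin((1−f)δ)/sin δ ≈ 0.169, b = sin(fδ)/sin δ ≈ 0.935.
p = a·p₁ + b·p₂ ≈ (0.978, 0.150, 0.147); φ = arcsin(p_z) ≈ 8.43°, λ = atan2(p_y, p_x) ≈ 8.69°.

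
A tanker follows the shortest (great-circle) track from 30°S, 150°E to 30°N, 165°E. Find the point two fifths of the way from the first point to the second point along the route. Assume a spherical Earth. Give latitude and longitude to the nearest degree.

≈ 6°S, 156°E

Convert each endpoint to a unit vector on the sphere (x = cos φ cos λ, y = cos φ sin λ, z = sin φ).
The central angle between the endpoints is δ = arccos(p₁·p₂) ≈ 1.076 rad (61.7°).
Interpolate at f = 2/5 with slerp weights a = sin((1−f)δ)/sin δ ≈ 0.684, b = sin(fδ)/sin δ ≈ 0.474.
p = a·p₁ + b·p₂ ≈ (-0.909, 0.402, -0.105); φ = arcsin(p_z) ≈ -6.02°, λ = atan2(p_y, p_x) ≈ 156.13°.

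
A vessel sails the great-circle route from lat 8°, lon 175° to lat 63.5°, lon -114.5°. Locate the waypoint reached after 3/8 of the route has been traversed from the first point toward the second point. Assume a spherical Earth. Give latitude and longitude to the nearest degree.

Convert each endpoint to a unit vector on the sphere (x = cos φ cos λ, y = cos φ sin λ, z = sin φ).
The central angle between the endpoints is δ = arccos(p₁·p₂) ≈ 1.295 rad (74.2°).
Interpolate at f = 3/8 with slerp weights a = sin((1−f)δ)/sin δ ≈ 0.752, b = sin(fδ)/sin δ ≈ 0.485.
p = a·p₁ + b·p₂ ≈ (-0.832, -0.132, 0.539); φ = arcsin(p_z) ≈ 32.61°, λ = atan2(p_y, p_x) ≈ -170.98°.

≈ lat 33°, lon -171°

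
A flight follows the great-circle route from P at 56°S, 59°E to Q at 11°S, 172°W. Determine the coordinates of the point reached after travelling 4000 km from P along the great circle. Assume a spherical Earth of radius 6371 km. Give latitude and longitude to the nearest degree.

≈ 61°S, 131°E

The haversine formula gives a central angle δ ≈ 1.759 rad (100.8°) between the endpoints. The total great-circle distance is δ·R ≈ 1.759 × 6371 ≈ 11208 km, so the target fraction is f = 4000/11208 ≈ 0.357.
Interpolate at f ≈ 0.357 with slerp weights a = sin((1−f)δ)/sin δ ≈ 0.921, b = sin(fδ)/sin δ ≈ 0.598.
p = a·p₁ + b·p₂ ≈ (-0.316, 0.360, -0.878); φ = arcsin(p_z) ≈ -61.39°, λ = atan2(p_y, p_x) ≈ 131.28°.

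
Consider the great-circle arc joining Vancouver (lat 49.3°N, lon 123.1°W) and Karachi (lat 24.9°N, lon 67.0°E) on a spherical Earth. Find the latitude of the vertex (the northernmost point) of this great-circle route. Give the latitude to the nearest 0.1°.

≈ 83.8°N

The great circle lies in the plane with unit normal n̂ = (p₁ × p₂)/|p₁ × p₂|.
Here n̂_z ≈ -0.108; the vertex latitude is φ_max = arccos|n̂_z| ≈ 83.8°.
Check via Clairaut: cos φ_max = |cos φ₁| · sin C = cos(49.3°)·sin(9.5°) ≈ 0.108, again giving ≈ 83.8°.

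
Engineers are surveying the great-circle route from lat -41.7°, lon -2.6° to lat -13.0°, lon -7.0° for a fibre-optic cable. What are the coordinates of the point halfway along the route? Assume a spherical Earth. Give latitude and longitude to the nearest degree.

≈ lat -27°, lon -5°

The haversine formula gives a central angle δ ≈ 0.505 rad (29.0°) between the endpoints.
Interpolate at f = 1/2 with slerp weights a = sin((1−f)δ)/sin δ ≈ 0.516, b = sin(fδ)/sin δ ≈ 0.516.
p = a·p₁ + b·p₂ ≈ (0.885, -0.079, -0.460); φ = arcsin(p_z) ≈ -27.37°, λ = atan2(p_y, p_x) ≈ -5.09°.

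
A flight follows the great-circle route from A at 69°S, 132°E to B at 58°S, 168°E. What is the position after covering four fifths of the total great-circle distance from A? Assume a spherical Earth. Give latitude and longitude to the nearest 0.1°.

≈ 60.8°S, 163.0°E

From cos δ = sin φ₁ sin φ₂ + cos φ₁ cos φ₂ cos Δλ, the central angle is δ ≈ 0.332 rad (19.0°).
Interpolate at f = 4/5 with slerp weights a = sin((1−f)δ)/sin δ ≈ 0.204, b = sin(fδ)/sin δ ≈ 0.805.
p = a·p₁ + b·p₂ ≈ (-0.466, 0.143, -0.873); φ = arcsin(p_z) ≈ -60.81°, λ = atan2(p_y, p_x) ≈ 162.96°.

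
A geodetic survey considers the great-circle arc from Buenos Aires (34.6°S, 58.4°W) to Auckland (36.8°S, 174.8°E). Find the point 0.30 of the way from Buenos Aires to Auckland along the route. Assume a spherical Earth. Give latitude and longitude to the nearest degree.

Write both endpoints as unit vectors p₁, p₂ with components (cos φ cos λ, cos φ sin λ, sin φ).
The central angle between the endpoints is δ = arccos(p₁·p₂) ≈ 1.625 rad (93.1°).
Interpolate at f = 0.30 with slerp weights a = sin((1−f)δ)/sin δ ≈ 0.909, b = sin(fδ)/sin δ ≈ 0.469.
p = a·p₁ + b·p₂ ≈ (0.018, -0.603, -0.797); φ = arcsin(p_z) ≈ -52.87°, λ = atan2(p_y, p_x) ≈ -88.30°.

≈ (53°S, 88°W)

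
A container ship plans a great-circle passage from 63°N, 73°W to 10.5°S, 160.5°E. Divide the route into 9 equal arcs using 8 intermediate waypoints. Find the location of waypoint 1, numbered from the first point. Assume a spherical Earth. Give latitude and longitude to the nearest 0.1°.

The haversine formula gives a central angle δ ≈ 2.013 rad (115.3°) between the endpoints.
Interpolate at f = 1/9 with slerp weights a = sin((1−f)δ)/sin δ ≈ 1.080, b = sin(fδ)/sin δ ≈ 0.245.
p = a·p₁ + b·p₂ ≈ (-0.084, -0.388, 0.918); φ = arcsin(p_z) ≈ 66.59°, λ = atan2(p_y, p_x) ≈ -102.22°.

≈ 66.6°N, 102.2°W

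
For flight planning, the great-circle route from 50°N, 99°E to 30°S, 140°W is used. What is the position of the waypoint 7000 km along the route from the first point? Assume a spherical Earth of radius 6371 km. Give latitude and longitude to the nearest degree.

≈ 21°N, 172°E

Write both endpoints as unit vectors p₁, p₂ with components (cos φ cos λ, cos φ sin λ, sin φ).
The central angle between the endpoints is δ = arccos(p₁·p₂) ≈ 2.305 rad (132.0°). The total great-circle distance is δ·R ≈ 2.305 × 6371 ≈ 14683 km, so the target fraction is f = 7000/14683 ≈ 0.477.
Interpolate at f ≈ 0.477 with slerp weights a = sin((1−f)δ)/sin δ ≈ 1.258, b = sin(fδ)/sin δ ≈ 1.199.
p = a·p₁ + b·p₂ ≈ (-0.922, 0.131, 0.364); φ = arcsin(p_z) ≈ 21.35°, λ = atan2(p_y, p_x) ≈ 171.91°.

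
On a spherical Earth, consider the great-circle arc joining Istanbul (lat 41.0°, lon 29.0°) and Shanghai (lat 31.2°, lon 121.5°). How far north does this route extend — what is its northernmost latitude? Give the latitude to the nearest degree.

≈ 47°

The great circle lies in the plane with unit normal n̂ = (p₁ × p₂)/|p₁ × p₂|.
Here n̂_z ≈ +0.679; the vertex latitude is φ_max = arccos|n̂_z| ≈ 47.3°.
Check via Clairaut: cos φ_max = |cos φ₁| · sin C = cos(41.0°)·sin(64.1°) ≈ 0.679, again giving ≈ 47.3°.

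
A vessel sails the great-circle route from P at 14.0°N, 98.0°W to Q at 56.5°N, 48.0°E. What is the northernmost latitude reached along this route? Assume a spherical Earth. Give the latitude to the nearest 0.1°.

≈ 72.0°N

The great circle lies in the plane with unit normal n̂ = (p₁ × p₂)/|p₁ × p₂|.
Here n̂_z ≈ +0.309; the vertex latitude is φ_max = arccos|n̂_z| ≈ 72.0°.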